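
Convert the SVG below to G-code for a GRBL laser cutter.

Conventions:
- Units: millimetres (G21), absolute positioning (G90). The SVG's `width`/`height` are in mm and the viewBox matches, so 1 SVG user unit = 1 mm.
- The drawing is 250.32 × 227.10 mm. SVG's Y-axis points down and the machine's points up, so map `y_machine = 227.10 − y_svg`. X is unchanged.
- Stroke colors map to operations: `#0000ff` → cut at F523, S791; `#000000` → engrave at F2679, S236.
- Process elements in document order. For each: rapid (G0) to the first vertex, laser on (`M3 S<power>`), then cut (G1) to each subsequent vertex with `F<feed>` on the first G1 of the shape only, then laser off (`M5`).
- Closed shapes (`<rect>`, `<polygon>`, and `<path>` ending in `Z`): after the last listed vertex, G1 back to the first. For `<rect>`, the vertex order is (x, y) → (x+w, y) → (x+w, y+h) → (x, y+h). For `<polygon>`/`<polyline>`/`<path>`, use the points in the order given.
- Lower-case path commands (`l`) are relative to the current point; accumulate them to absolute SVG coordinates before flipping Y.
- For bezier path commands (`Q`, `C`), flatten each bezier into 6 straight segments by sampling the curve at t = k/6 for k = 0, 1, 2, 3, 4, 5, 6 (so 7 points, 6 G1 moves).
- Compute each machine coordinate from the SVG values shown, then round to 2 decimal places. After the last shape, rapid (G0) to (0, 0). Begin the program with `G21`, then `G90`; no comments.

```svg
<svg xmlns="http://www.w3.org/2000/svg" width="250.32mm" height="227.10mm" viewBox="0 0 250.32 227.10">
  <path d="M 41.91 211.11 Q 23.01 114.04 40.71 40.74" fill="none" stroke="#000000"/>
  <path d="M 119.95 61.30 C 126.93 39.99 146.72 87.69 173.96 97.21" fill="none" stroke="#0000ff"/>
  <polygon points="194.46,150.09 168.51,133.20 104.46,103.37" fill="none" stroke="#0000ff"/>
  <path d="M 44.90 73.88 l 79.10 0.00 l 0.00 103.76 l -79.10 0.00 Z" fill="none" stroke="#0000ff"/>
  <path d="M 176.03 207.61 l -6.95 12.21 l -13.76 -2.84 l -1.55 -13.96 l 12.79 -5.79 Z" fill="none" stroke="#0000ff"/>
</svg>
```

1 u = 1 mm; y_m = 227.10 − y.

[1] `<path>` quadratic bezier, #000000→engrave S236 F2679: (41.91,15.99) → (36.63,47.69) → (33.38,78.06) → (32.16,107.12) → (32.98,134.85) → (35.83,161.27) → (40.71,186.36)

[2] `<path>` cubic bezier, #0000ff→cut S791 F523: (119.95,165.80) → (124.48,171.20) → (131.00,168.08) → (139.36,159.41) → (149.40,148.17) → (160.99,137.34) → (173.96,129.89)

[3] `<polygon>` closed polygon, #0000ff→cut S791 F523: (194.46,77.01) → (168.51,93.90) → (104.46,123.73) → (194.46,77.01) (closed)

[4] `<path>` rectangle, #0000ff→cut S791 F523: (44.90,153.22) → (124.00,153.22) → (124.00,49.46) → (44.90,49.46) → (44.90,153.22) (closed)

[5] `<path>` regular polygon, #0000ff→cut S791 F523: (176.03,19.49) → (169.08,7.28) → (155.32,10.12) → (153.77,24.08) → (166.56,29.87) → (176.03,19.49) (closed)

G21
G90
G0 X41.91 Y15.99
M3 S236
G1 X36.63 Y47.69 F2679
G1 X33.38 Y78.06
G1 X32.16 Y107.12
G1 X32.98 Y134.85
G1 X35.83 Y161.27
G1 X40.71 Y186.36
M5
G0 X119.95 Y165.80
M3 S791
G1 X124.48 Y171.20 F523
G1 X131.00 Y168.08
G1 X139.36 Y159.41
G1 X149.40 Y148.17
G1 X160.99 Y137.34
G1 X173.96 Y129.89
M5
G0 X194.46 Y77.01
M3 S791
G1 X168.51 Y93.90 F523
G1 X104.46 Y123.73
G1 X194.46 Y77.01
M5
G0 X44.90 Y153.22
M3 S791
G1 X124.00 Y153.22 F523
G1 X124.00 Y49.46
G1 X44.90 Y49.46
G1 X44.90 Y153.22
M5
G0 X176.03 Y19.49
M3 S791
G1 X169.08 Y7.28 F523
G1 X155.32 Y10.12
G1 X153.77 Y24.08
G1 X166.56 Y29.87
G1 X176.03 Y19.49
M5
G0 X0.00 Y0.00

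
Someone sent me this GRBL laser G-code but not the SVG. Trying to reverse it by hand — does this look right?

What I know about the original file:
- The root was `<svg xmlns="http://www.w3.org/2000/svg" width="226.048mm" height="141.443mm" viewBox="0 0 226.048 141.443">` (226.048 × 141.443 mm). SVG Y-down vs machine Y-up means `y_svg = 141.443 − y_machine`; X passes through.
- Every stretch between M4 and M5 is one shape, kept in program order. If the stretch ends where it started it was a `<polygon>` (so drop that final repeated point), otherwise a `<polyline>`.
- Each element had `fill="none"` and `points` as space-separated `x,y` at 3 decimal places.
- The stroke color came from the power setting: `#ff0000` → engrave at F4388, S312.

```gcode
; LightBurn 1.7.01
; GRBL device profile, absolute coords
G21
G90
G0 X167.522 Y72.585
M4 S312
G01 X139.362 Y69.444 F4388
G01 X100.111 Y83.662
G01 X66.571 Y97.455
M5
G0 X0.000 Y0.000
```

Each laser-on run becomes one SVG element. Flip Y back into SVG space with y_svg = 141.443 − y_machine. Every run uses S312, so all elements get stroke `#ff0000` (engrave).

Run 1: The run is open, so emit a `<polyline>` with points (Y-flipped): 167.522,68.858 139.362,71.999 100.111,57.781 66.571,43.988.

<svg xmlns="http://www.w3.org/2000/svg" width="226.048mm" height="141.443mm" viewBox="0 0 226.048 141.443">
  <polyline points="167.522,68.858 139.362,71.999 100.111,57.781 66.571,43.988" fill="none" stroke="#ff0000"/>
</svg>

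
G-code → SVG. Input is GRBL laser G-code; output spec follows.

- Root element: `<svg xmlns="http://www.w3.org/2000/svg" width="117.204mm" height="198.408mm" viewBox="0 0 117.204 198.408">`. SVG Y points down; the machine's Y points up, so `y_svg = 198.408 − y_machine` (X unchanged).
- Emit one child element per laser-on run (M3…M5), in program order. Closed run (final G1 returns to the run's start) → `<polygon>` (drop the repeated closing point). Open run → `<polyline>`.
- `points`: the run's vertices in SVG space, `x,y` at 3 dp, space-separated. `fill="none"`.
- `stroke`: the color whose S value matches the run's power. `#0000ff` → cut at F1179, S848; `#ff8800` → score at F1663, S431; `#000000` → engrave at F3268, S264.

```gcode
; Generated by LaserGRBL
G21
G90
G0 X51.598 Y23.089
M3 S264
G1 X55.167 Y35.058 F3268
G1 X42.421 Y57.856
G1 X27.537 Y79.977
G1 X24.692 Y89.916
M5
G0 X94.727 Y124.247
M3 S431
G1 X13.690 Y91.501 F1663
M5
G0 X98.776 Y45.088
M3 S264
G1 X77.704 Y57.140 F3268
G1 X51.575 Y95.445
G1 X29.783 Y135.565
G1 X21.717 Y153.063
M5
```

<svg xmlns="http://www.w3.org/2000/svg" width="117.204mm" height="198.408mm" viewBox="0 0 117.204 198.408">
  <polyline points="51.598,175.319 55.167,163.350 42.421,140.552 27.537,118.431 24.692,108.492" fill="none" stroke="#000000"/>
  <polyline points="94.727,74.161 13.690,106.907" fill="none" stroke="#ff8800"/>
  <polyline points="98.776,153.320 77.704,141.268 51.575,102.963 29.783,62.843 21.717,45.345" fill="none" stroke="#000000"/>
</svg>

y_svg = 198.408 − y_m.

[1] S264→`#000000` (engrave); open run; points: 51.598,175.319 55.167,163.350 42.421,140.552 27.537,118.431 24.692,108.492

[2] S431→`#ff8800` (score); open run; points: 94.727,74.161 13.690,106.907

[3] S264→`#000000` (engrave); open run; points: 98.776,153.320 77.704,141.268 51.575,102.963 29.783,62.843 21.717,45.345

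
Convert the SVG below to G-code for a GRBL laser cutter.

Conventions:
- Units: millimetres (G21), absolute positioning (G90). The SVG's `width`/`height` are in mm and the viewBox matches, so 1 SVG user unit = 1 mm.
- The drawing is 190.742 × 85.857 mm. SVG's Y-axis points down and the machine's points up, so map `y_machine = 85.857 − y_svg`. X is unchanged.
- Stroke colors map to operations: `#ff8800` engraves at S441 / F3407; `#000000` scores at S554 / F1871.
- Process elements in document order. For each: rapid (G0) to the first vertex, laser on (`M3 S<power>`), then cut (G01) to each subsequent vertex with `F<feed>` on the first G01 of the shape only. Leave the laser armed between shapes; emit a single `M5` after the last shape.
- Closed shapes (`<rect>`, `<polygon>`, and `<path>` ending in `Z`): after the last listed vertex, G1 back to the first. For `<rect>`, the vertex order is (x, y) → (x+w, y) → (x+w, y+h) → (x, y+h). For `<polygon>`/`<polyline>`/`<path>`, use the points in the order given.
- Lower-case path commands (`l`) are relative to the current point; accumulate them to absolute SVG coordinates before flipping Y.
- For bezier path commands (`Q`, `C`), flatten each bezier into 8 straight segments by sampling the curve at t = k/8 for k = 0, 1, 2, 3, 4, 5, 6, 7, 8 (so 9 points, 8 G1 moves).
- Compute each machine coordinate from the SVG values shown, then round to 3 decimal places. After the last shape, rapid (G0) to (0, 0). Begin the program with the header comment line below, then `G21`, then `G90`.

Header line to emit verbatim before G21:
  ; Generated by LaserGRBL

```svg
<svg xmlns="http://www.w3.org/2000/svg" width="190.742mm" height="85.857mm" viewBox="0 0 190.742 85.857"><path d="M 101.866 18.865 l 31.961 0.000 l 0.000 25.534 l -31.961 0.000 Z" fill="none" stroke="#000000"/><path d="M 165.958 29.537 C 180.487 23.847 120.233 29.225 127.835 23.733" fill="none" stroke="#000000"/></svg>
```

viewBox `0 0 190.742 85.857` with mm width/height → 1 unit = 1 mm. Flip: y_m = 85.857 − y_svg.

**Shape 1** — `<path>` rectangle, stroke `#000000` → score (S554, F1871). Machine vertices: (101.866,66.992) → (133.827,66.992) → (133.827,41.458) → (101.866,41.458) → (101.866,66.992). Closed: final G1 returns to the first vertex.

**Shape 2** — `<path>` cubic bezier, stroke `#000000` → score (S554, F1871). Control points (SVG): P0=(165.958,29.537), P1=(180.487,23.847), P2=(120.233,29.225), P3=(127.835,23.733); sampled at t=k/8. Machine vertices: (165.958,56.320) → (168.180,57.978) → (165.062,58.855) → (158.276,59.209) → (149.494,59.296) → (140.388,59.374) → (132.628,59.700) → (127.886,60.531) → (127.835,62.124). Open path.

; Generated by LaserGRBL
G21
G90
G0 X101.866 Y66.992
M3 S554
G01 X133.827 Y66.992 F1871
G01 X133.827 Y41.458
G01 X101.866 Y41.458
G01 X101.866 Y66.992
G0 X165.958 Y56.320
M3 S554
G01 X168.180 Y57.978 F1871
G01 X165.062 Y58.855
G01 X158.276 Y59.209
G01 X149.494 Y59.296
G01 X140.388 Y59.374
G01 X132.628 Y59.700
G01 X127.886 Y60.531
G01 X127.835 Y62.124
M5
G0 X0.000 Y0.000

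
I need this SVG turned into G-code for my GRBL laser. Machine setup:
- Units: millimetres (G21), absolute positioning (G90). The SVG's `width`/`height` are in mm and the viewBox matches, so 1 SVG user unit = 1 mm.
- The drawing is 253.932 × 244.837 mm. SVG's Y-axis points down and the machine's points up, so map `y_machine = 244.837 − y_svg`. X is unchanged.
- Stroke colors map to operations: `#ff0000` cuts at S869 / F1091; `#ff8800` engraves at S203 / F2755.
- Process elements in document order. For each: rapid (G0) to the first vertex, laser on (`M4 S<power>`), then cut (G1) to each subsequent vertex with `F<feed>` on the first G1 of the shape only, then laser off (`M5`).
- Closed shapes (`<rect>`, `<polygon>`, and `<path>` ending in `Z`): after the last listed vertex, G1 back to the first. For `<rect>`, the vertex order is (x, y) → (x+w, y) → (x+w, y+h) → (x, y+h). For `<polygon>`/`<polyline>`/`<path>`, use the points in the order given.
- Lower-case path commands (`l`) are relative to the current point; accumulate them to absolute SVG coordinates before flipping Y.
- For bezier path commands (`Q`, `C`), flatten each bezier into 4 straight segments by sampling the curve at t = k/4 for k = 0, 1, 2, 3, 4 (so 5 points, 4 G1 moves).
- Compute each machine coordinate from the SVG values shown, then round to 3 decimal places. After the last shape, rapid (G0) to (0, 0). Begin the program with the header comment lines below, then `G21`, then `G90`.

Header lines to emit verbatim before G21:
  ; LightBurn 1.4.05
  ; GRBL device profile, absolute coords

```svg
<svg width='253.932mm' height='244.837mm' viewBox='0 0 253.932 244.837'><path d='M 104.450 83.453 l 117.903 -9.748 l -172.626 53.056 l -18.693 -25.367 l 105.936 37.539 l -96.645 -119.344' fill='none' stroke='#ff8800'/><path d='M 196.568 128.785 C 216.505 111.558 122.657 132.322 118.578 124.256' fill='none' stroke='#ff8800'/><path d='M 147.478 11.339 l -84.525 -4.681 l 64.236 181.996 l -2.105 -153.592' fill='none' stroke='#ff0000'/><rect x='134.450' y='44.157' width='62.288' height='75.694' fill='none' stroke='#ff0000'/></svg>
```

1 u = 1 mm; y_m = 244.837 − y.

[1] `<path>` open polyline, #ff8800→engrave S203 F2755: (104.450,161.384) → (222.353,171.132) → (49.727,118.076) → (31.034,143.443) → (136.970,105.904) → (40.325,225.248)

[2] `<path>` cubic bezier, #ff8800→engrave S203 F2755: (196.568,116.052) → (193.367,122.893) → (166.579,121.752) → (135.288,118.893) → (118.578,120.581)

[3] `<path>` open polyline, #ff0000→cut S869 F1091: (147.478,233.498) → (62.953,238.179) → (127.189,56.183) → (125.084,209.775)

[4] `<rect>` rectangle, #ff0000→cut S869 F1091: (134.450,200.680) → (196.738,200.680) → (196.738,124.986) → (134.450,124.986) → (134.450,200.680) (closed)

; LightBurn 1.4.05
; GRBL device profile, absolute coords
G21
G90
G0 X104.450 Y161.384
M4 S203
G1 X222.353 Y171.132 F2755
G1 X49.727 Y118.076
G1 X31.034 Y143.443
G1 X136.970 Y105.904
G1 X40.325 Y225.248
M5
G0 X196.568 Y116.052
M4 S203
G1 X193.367 Y122.893 F2755
G1 X166.579 Y121.752
G1 X135.288 Y118.893
G1 X118.578 Y120.581
M5
G0 X147.478 Y233.498
M4 S869
G1 X62.953 Y238.179 F1091
G1 X127.189 Y56.183
G1 X125.084 Y209.775
M5
G0 X134.450 Y200.680
M4 S869
G1 X196.738 Y200.680 F1091
G1 X196.738 Y124.986
G1 X134.450 Y124.986
G1 X134.450 Y200.680
M5
G0 X0.000 Y0.000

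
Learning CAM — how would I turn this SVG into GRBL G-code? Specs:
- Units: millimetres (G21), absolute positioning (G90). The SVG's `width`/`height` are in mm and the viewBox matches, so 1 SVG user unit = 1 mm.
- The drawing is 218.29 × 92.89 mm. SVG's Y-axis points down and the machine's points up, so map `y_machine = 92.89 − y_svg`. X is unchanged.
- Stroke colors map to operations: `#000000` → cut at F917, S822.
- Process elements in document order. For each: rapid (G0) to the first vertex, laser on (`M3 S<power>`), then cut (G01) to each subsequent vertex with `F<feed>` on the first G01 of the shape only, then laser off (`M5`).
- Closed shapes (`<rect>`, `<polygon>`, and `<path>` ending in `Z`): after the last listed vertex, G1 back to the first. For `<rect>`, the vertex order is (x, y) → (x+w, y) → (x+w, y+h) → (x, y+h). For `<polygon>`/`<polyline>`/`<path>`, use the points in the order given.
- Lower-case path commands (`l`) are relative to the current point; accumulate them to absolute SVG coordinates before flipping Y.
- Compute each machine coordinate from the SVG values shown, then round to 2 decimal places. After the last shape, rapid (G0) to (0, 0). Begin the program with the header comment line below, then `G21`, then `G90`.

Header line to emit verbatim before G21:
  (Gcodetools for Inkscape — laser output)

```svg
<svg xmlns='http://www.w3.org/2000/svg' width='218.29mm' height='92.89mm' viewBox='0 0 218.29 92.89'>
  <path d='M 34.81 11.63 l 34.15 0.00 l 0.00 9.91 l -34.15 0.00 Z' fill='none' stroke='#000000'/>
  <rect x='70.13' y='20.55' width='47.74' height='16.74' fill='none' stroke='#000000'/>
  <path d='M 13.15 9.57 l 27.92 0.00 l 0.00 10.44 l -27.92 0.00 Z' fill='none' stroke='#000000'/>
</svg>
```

1 u = 1 mm; y_m = 92.89 − y.

[1] `<path>` rectangle, #000000→cut S822 F917: (34.81,81.26) → (68.96,81.26) → (68.96,71.35) → (34.81,71.35) → (34.81,81.26) (closed)

[2] `<rect>` rectangle, #000000→cut S822 F917: (70.13,72.34) → (117.87,72.34) → (117.87,55.60) → (70.13,55.60) → (70.13,72.34) (closed)

[3] `<path>` rectangle, #000000→cut S822 F917: (13.15,83.32) → (41.07,83.32) → (41.07,72.88) → (13.15,72.88) → (13.15,83.32) (closed)

(Gcodetools for Inkscape — laser output)
G21
G90
G0 X34.81 Y81.26
M3 S822
G01 X68.96 Y81.26 F917
G01 X68.96 Y71.35
G01 X34.81 Y71.35
G01 X34.81 Y81.26
M5
G0 X70.13 Y72.34
M3 S822
G01 X117.87 Y72.34 F917
G01 X117.87 Y55.60
G01 X70.13 Y55.60
G01 X70.13 Y72.34
M5
G0 X13.15 Y83.32
M3 S822
G01 X41.07 Y83.32 F917
G01 X41.07 Y72.88
G01 X13.15 Y72.88
G01 X13.15 Y83.32
M5
G0 X0.00 Y0.00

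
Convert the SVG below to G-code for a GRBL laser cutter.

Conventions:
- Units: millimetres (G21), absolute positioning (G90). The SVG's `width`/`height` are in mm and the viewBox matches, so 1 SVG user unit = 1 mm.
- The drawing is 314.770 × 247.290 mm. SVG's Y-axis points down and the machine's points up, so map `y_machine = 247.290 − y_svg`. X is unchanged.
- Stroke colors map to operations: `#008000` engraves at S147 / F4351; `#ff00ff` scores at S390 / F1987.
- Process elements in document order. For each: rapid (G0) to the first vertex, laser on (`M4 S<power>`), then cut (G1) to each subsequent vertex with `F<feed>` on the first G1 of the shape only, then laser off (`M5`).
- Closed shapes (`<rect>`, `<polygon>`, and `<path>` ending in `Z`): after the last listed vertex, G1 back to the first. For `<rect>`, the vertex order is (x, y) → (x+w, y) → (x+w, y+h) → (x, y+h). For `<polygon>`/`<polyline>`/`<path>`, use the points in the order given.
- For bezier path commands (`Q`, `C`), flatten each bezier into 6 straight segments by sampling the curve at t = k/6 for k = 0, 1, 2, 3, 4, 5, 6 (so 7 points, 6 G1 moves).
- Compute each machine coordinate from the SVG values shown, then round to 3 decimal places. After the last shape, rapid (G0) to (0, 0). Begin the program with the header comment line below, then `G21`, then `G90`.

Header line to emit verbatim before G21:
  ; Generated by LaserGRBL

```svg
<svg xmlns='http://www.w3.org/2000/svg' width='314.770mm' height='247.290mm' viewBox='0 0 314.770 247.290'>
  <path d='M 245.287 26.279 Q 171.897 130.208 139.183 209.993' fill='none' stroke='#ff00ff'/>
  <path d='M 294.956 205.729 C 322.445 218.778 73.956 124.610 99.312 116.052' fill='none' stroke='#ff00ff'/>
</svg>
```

; Generated by LaserGRBL
G21
G90
G0 X245.287 Y221.011
M4 S390
G1 X221.954 Y187.039 F1987
G1 X200.880 Y154.408
G1 X182.066 Y123.118
G1 X165.512 Y93.170
G1 X151.218 Y64.563
G1 X139.183 Y37.297
M5
G0 X294.956 Y41.561
M4 S390
G1 X288.248 Y43.079 F1987
G1 X250.816 Y57.109
G1 X197.934 Y78.297
G1 X144.874 Y101.285
G1 X106.909 Y120.718
G1 X99.312 Y131.238
M5
G0 X0.000 Y0.000

1 u = 1 mm; y_m = 247.290 − y.

[1] `<path>` quadratic bezier, #ff00ff→score S390 F1987: (245.287,221.011) → (221.954,187.039) → (200.880,154.408) → (182.066,123.118) → (165.512,93.170) → (151.218,64.563) → (139.183,37.297)

[2] `<path>` cubic bezier, #ff00ff→score S390 F1987: (294.956,41.561) → (288.248,43.079) → (250.816,57.109) → (197.934,78.297) → (144.874,101.285) → (106.909,120.718) → (99.312,131.238)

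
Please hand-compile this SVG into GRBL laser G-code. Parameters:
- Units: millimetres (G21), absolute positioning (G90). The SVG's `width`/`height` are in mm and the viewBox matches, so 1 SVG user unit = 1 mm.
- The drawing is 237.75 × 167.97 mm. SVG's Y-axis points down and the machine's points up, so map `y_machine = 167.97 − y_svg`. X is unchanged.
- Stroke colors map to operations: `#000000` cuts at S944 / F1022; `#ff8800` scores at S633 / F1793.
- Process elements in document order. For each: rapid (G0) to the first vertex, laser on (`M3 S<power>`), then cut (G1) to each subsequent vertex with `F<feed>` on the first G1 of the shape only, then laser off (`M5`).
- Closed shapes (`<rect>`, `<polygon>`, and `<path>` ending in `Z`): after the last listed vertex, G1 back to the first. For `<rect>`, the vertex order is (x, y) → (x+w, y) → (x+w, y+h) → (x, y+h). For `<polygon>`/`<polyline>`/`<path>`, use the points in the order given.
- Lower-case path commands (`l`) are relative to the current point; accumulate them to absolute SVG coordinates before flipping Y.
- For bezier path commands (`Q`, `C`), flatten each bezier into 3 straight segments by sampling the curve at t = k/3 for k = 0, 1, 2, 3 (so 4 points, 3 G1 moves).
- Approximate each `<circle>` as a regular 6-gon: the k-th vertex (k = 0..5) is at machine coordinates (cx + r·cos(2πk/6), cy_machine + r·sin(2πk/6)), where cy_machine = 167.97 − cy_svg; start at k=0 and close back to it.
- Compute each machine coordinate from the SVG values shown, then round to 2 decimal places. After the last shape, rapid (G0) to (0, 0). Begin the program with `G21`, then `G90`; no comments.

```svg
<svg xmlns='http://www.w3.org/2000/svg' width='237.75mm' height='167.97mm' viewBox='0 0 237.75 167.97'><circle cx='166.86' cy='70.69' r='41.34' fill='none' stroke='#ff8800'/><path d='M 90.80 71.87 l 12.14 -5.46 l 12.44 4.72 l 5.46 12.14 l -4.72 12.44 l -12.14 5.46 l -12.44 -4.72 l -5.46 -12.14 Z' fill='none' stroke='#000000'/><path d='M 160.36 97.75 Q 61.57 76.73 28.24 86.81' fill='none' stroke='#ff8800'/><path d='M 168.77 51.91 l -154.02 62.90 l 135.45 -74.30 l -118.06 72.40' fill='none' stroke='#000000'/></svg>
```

G21
G90
G0 X208.20 Y97.28
M3 S633
G1 X187.53 Y133.08 F1793
G1 X146.19 Y133.08
G1 X125.52 Y97.28
G1 X146.19 Y61.48
G1 X187.53 Y61.48
G1 X208.20 Y97.28
M5
G0 X90.80 Y96.10
M3 S944
G1 X102.94 Y101.56 F1022
G1 X115.38 Y96.84
G1 X120.84 Y84.70
G1 X116.12 Y72.26
G1 X103.98 Y66.80
G1 X91.54 Y71.52
G1 X86.08 Y83.66
G1 X90.80 Y96.10
M5
G0 X160.36 Y70.22
M3 S633
G1 X101.77 Y80.78 F1793
G1 X57.73 Y84.42
G1 X28.24 Y81.16
M5
G0 X168.77 Y116.06
M3 S944
G1 X14.75 Y53.16 F1022
G1 X150.20 Y127.46
G1 X32.14 Y55.06
M5
G0 X0.00 Y0.00

viewBox `0 0 237.75 167.97` with mm width/height → 1 unit = 1 mm. Flip: y_m = 167.97 − y_svg.

**Shape 1** — `<circle>` circle, stroke `#ff8800` → score (S633, F1793). Machine vertices: (208.20,97.28) → (187.53,133.08) → (146.19,133.08) → (125.52,97.28) → (146.19,61.48) → (187.53,61.48) → (208.20,97.28). Closed: final G1 returns to the first vertex.

**Shape 2** — `<path>` regular polygon, stroke `#000000` → cut (S944, F1022). Machine vertices: (90.80,96.10) → (102.94,101.56) → (115.38,96.84) → (120.84,84.70) → (116.12,72.26) → (103.98,66.80) → (91.54,71.52) → (86.08,83.66) → (90.80,96.10). Closed: final G1 returns to the first vertex.

**Shape 3** — `<path>` quadratic bezier, stroke `#ff8800` → score (S633, F1793). Control points (SVG): P0=(160.36,97.75), P1=(61.57,76.73), P2=(28.24,86.81); sampled at t=k/3. Machine vertices: (160.36,70.22) → (101.77,80.78) → (57.73,84.42) → (28.24,81.16). Open path.

**Shape 4** — `<path>` open polyline, stroke `#000000` → cut (S944, F1022). Machine vertices: (168.77,116.06) → (14.75,53.16) → (150.20,127.46) → (32.14,55.06). Open path.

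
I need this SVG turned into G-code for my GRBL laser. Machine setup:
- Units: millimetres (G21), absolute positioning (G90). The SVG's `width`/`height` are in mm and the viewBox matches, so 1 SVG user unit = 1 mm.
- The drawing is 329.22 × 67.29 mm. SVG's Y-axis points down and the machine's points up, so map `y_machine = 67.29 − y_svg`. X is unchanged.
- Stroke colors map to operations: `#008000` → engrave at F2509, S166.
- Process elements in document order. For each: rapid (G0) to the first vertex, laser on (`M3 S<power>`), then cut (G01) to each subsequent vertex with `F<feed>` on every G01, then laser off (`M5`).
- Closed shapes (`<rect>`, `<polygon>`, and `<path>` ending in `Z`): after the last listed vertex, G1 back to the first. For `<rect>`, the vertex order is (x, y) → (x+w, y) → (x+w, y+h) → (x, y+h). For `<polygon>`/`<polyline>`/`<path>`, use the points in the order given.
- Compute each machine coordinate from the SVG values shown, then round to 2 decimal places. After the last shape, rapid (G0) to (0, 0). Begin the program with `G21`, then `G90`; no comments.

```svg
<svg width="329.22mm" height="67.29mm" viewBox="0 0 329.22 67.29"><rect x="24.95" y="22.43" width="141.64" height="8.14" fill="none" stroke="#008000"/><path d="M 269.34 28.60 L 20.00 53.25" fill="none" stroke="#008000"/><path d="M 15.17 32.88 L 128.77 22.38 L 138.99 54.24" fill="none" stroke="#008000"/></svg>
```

1 u = 1 mm; y_m = 67.29 − y.

[1] `<rect>` rectangle, #008000→engrave S166 F2509: (24.95,44.86) → (166.59,44.86) → (166.59,36.72) → (24.95,36.72) → (24.95,44.86) (closed)

[2] `<path>` line segment, #008000→engrave S166 F2509: (269.34,38.69) → (20.00,14.04)

[3] `<path>` open polyline, #008000→engrave S166 F2509: (15.17,34.41) → (128.77,44.91) → (138.99,13.05)

G21
G90
G0 X24.95 Y44.86
M3 S166
G01 X166.59 Y44.86 F2509
G01 X166.59 Y36.72 F2509
G01 X24.95 Y36.72 F2509
G01 X24.95 Y44.86 F2509
M5
G0 X269.34 Y38.69
M3 S166
G01 X20.00 Y14.04 F2509
M5
G0 X15.17 Y34.41
M3 S166
G01 X128.77 Y44.91 F2509
G01 X138.99 Y13.05 F2509
M5
G0 X0.00 Y0.00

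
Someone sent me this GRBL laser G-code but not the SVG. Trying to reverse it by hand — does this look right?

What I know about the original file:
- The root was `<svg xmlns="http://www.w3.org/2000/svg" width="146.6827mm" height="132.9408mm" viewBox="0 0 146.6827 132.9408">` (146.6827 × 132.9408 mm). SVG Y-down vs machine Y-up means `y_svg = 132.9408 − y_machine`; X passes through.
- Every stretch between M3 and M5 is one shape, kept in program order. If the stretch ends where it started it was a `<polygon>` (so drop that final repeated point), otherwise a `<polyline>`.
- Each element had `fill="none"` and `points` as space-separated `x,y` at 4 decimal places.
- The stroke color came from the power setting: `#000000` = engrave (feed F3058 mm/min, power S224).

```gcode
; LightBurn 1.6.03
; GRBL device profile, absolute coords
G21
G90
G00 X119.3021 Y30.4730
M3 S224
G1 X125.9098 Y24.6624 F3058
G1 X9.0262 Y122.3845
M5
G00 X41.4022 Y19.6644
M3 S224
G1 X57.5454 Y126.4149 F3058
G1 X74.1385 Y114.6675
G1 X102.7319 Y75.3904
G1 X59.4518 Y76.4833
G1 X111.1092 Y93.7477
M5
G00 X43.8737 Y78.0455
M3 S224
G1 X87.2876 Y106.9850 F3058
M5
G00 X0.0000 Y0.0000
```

<svg xmlns="http://www.w3.org/2000/svg" width="146.6827mm" height="132.9408mm" viewBox="0 0 146.6827 132.9408">
  <polyline points="119.3021,102.4678 125.9098,108.2784 9.0262,10.5563" fill="none" stroke="#000000"/>
  <polyline points="41.4022,113.2764 57.5454,6.5259 74.1385,18.2733 102.7319,57.5504 59.4518,56.4575 111.1092,39.1931" fill="none" stroke="#000000"/>
  <polyline points="43.8737,54.8953 87.2876,25.9558" fill="none" stroke="#000000"/>
</svg>

Each laser-on run becomes one SVG element. Flip Y back into SVG space with y_svg = 132.9408 − y_machine. Every run uses S224, so all elements get stroke `#000000` (engrave).

Run 1: The run is open, so emit a `<polyline>` with points (Y-flipped): 119.3021,102.4678 125.9098,108.2784 9.0262,10.5563.

Run 2: The run is open, so emit a `<polyline>` with points (Y-flipped): 41.4022,113.2764 57.5454,6.5259 74.1385,18.2733 102.7319,57.5504 59.4518,56.4575 111.1092,39.1931.

Run 3: The run is open, so emit a `<polyline>` with points (Y-flipped): 43.8737,54.8953 87.2876,25.9558.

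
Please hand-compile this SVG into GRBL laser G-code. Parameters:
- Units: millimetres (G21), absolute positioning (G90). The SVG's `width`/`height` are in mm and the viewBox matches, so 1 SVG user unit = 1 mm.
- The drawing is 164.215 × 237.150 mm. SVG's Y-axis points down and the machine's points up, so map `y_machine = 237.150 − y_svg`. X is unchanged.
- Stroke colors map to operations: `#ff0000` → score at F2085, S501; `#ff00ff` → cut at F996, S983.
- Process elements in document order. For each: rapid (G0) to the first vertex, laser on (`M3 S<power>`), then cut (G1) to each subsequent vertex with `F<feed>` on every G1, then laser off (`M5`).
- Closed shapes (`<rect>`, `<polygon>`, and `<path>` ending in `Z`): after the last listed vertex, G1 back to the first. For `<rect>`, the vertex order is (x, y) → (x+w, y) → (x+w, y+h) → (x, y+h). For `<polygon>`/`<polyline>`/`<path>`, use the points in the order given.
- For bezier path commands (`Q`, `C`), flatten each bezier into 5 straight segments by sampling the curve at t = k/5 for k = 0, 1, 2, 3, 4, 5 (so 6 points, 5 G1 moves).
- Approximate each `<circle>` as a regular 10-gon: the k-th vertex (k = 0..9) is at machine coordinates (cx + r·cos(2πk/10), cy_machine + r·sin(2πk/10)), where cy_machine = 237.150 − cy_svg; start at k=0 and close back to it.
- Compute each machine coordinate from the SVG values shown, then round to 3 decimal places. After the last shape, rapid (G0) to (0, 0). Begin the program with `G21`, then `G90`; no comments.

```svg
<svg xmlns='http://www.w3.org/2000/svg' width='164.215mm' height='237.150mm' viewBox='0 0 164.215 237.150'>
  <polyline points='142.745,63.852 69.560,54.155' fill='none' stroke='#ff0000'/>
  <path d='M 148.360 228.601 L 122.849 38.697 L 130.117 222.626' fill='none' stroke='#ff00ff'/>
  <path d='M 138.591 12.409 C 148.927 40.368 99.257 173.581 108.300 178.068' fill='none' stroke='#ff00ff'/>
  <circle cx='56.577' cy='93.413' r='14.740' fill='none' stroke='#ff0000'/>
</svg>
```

Since the viewBox matches the mm dimensions, user units are millimetres directly. The only transform is the Y-flip y_m = 237.150 − y_svg.

Shape 1 is a line segment drawn with `<polyline>`. Its stroke #ff0000 means score at S501, F2085. After flipping Y the toolpath is (142.745,173.298) → (69.560,182.995).

Shape 2 is a open polyline drawn with `<path>`. Its stroke #ff00ff means cut at S983, F996. After flipping Y the toolpath is (148.360,8.549) → (122.849,198.453) → (130.117,14.524).

Shape 3 is a cubic bezier drawn with `<path>`. Its stroke #ff00ff means cut at S983, F996. After flipping Y the toolpath is (138.591,224.741) → (138.542,197.207) → (129.789,155.643) → (118.033,111.280) → (108.970,75.349) → (108.300,59.082).

Shape 4 is a circle drawn with `<circle>`. Its stroke #ff0000 means score at S501, F2085. After flipping Y the toolpath is (71.317,143.737) → (68.502,152.401) → (61.132,157.756) → (52.022,157.756) → (44.652,152.401) → (41.837,143.737) → (44.652,135.073) → (52.022,129.718) → (61.132,129.718) → (68.502,135.073) → (71.317,143.737), returning to the start.

G21
G90
G0 X142.745 Y173.298
M3 S501
G1 X69.560 Y182.995 F2085
M5
G0 X148.360 Y8.549
M3 S983
G1 X122.849 Y198.453 F996
G1 X130.117 Y14.524 F996
M5
G0 X138.591 Y224.741
M3 S983
G1 X138.542 Y197.207 F996
G1 X129.789 Y155.643 F996
G1 X118.033 Y111.280 F996
G1 X108.970 Y75.349 F996
G1 X108.300 Y59.082 F996
M5
G0 X71.317 Y143.737
M3 S501
G1 X68.502 Y152.401 F2085
G1 X61.132 Y157.756 F2085
G1 X52.022 Y157.756 F2085
G1 X44.652 Y152.401 F2085
G1 X41.837 Y143.737 F2085
G1 X44.652 Y135.073 F2085
G1 X52.022 Y129.718 F2085
G1 X61.132 Y129.718 F2085
G1 X68.502 Y135.073 F2085
G1 X71.317 Y143.737 F2085
M5
G0 X0.000 Y0.000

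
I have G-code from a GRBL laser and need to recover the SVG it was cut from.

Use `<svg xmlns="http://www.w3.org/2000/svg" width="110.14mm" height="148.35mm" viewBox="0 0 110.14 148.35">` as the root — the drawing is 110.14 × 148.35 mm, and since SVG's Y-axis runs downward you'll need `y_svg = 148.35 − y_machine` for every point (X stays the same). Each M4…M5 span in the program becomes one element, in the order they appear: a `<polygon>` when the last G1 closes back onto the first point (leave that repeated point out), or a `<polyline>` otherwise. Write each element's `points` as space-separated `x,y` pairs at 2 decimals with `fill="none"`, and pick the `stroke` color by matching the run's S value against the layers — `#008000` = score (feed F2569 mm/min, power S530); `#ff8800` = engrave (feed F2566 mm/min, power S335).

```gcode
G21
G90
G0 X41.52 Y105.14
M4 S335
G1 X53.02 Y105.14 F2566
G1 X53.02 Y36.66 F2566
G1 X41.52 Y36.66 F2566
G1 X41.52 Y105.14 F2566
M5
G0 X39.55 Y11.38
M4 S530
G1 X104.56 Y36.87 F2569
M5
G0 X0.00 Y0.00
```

y_svg = 148.35 − y_m.

[1] S335→`#ff8800` (engrave); closed run; points: 41.52,43.21 53.02,43.21 53.02,111.69 41.52,111.69

[2] S530→`#008000` (score); open run; points: 39.55,136.97 104.56,111.48

<svg xmlns="http://www.w3.org/2000/svg" width="110.14mm" height="148.35mm" viewBox="0 0 110.14 148.35">
  <polygon points="41.52,43.21 53.02,43.21 53.02,111.69 41.52,111.69" fill="none" stroke="#ff8800"/>
  <polyline points="39.55,136.97 104.56,111.48" fill="none" stroke="#008000"/>
</svg>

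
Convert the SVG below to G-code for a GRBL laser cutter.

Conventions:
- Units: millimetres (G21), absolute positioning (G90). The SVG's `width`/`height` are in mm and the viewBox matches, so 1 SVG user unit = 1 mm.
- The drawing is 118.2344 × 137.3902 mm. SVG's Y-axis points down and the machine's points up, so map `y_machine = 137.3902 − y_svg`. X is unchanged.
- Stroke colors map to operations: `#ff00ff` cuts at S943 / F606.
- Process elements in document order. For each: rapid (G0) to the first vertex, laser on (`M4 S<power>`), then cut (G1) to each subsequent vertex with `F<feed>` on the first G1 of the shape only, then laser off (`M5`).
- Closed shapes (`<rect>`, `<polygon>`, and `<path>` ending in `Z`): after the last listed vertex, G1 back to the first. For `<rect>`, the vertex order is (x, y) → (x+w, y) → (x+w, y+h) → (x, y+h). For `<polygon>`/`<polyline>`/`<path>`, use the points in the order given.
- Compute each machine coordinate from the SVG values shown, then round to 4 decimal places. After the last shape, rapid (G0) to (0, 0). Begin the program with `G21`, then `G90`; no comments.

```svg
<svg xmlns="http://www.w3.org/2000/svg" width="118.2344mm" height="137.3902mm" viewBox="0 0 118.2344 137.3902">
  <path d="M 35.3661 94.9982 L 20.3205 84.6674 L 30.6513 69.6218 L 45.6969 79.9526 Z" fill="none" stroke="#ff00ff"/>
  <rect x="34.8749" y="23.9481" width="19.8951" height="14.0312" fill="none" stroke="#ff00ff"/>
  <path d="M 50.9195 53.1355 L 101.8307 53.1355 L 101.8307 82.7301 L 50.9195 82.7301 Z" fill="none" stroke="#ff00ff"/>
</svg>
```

1 u = 1 mm; y_m = 137.3902 − y.

[1] `<path>` regular polygon, #ff00ff→cut S943 F606: (35.3661,42.3920) → (20.3205,52.7228) → (30.6513,67.7684) → (45.6969,57.4376) → (35.3661,42.3920) (closed)

[2] `<rect>` rectangle, #ff00ff→cut S943 F606: (34.8749,113.4421) → (54.7700,113.4421) → (54.7700,99.4109) → (34.8749,99.4109) → (34.8749,113.4421) (closed)

[3] `<path>` rectangle, #ff00ff→cut S943 F606: (50.9195,84.2547) → (101.8307,84.2547) → (101.8307,54.6601) → (50.9195,54.6601) → (50.9195,84.2547) (closed)

G21
G90
G0 X35.3661 Y42.3920
M4 S943
G1 X20.3205 Y52.7228 F606
G1 X30.6513 Y67.7684
G1 X45.6969 Y57.4376
G1 X35.3661 Y42.3920
M5
G0 X34.8749 Y113.4421
M4 S943
G1 X54.7700 Y113.4421 F606
G1 X54.7700 Y99.4109
G1 X34.8749 Y99.4109
G1 X34.8749 Y113.4421
M5
G0 X50.9195 Y84.2547
M4 S943
G1 X101.8307 Y84.2547 F606
G1 X101.8307 Y54.6601
G1 X50.9195 Y54.6601
G1 X50.9195 Y84.2547
M5
G0 X0.0000 Y0.0000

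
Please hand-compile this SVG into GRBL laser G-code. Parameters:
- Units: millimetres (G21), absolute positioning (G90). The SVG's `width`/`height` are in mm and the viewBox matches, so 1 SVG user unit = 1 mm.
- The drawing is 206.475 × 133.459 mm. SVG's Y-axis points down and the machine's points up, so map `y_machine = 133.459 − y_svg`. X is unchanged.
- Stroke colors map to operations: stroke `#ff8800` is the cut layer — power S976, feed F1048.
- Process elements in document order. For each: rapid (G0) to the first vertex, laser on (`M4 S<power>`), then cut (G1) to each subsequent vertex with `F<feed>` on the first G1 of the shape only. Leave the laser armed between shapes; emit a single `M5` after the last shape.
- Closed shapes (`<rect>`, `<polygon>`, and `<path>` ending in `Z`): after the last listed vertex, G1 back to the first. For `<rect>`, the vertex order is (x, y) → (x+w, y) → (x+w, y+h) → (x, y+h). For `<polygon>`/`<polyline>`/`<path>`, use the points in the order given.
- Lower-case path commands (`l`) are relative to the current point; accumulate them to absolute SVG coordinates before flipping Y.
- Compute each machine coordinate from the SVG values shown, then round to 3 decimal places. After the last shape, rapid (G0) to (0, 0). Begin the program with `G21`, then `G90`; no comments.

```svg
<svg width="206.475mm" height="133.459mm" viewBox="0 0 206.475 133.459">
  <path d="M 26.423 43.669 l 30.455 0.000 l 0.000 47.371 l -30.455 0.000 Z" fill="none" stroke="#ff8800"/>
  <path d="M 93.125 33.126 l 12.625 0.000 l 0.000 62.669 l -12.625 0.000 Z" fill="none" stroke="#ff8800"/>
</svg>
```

G21
G90
G0 X26.423 Y89.790
M4 S976
G1 X56.878 Y89.790 F1048
G1 X56.878 Y42.419
G1 X26.423 Y42.419
G1 X26.423 Y89.790
G0 X93.125 Y100.333
M4 S976
G1 X105.750 Y100.333 F1048
G1 X105.750 Y37.664
G1 X93.125 Y37.664
G1 X93.125 Y100.333
M5
G0 X0.000 Y0.000

viewBox `0 0 206.475 133.459` with mm width/height → 1 unit = 1 mm. Flip: y_m = 133.459 − y_svg.

**Shape 1** — `<path>` rectangle, stroke `#ff8800` → cut (S976, F1048). Machine vertices: (26.423,89.790) → (56.878,89.790) → (56.878,42.419) → (26.423,42.419) → (26.423,89.790). Closed: final G1 returns to the first vertex.

**Shape 2** — `<path>` rectangle, stroke `#ff8800` → cut (S976, F1048). Machine vertices: (93.125,100.333) → (105.750,100.333) → (105.750,37.664) → (93.125,37.664) → (93.125,100.333). Closed: final G1 returns to the first vertex.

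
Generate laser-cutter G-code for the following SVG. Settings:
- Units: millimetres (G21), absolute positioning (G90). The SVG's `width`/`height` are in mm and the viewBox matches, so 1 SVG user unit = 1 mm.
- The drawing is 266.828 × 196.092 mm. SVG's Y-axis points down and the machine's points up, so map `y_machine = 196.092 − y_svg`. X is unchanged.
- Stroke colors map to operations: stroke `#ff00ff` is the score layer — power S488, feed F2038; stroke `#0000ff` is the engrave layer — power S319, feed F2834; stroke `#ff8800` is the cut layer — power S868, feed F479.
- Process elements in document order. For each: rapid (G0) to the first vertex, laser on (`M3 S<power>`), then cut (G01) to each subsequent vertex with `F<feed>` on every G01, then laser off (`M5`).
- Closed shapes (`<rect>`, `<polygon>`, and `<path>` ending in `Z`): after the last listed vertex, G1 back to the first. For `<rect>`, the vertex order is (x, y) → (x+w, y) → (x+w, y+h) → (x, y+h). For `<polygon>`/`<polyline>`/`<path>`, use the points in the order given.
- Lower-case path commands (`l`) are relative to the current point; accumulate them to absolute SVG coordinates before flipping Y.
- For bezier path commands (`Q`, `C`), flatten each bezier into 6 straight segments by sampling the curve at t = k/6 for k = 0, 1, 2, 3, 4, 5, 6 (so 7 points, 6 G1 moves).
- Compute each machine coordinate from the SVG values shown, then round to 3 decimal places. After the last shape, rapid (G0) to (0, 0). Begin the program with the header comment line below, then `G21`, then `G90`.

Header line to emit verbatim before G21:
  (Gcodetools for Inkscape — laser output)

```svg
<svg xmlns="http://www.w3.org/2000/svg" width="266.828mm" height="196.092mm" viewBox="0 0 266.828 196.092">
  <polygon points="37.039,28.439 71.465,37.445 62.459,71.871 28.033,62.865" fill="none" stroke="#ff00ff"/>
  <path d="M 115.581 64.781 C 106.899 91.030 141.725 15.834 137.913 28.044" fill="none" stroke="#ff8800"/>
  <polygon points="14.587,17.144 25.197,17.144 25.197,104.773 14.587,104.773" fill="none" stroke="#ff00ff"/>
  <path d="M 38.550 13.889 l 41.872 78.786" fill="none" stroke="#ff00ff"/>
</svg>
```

(Gcodetools for Inkscape — laser output)
G21
G90
G0 X37.039 Y167.653
M3 S488
G01 X71.465 Y158.647 F2038
G01 X62.459 Y124.221 F2038
G01 X28.033 Y133.227 F2038
G01 X37.039 Y167.653 F2038
M5
G0 X115.581 Y131.311
M3 S868
G01 X114.485 Y125.766 F479
G01 X118.359 Y131.883 F479
G01 X124.921 Y144.415 F479
G01 X131.888 Y158.117 F479
G01 X136.979 Y167.743 F479
G01 X137.913 Y168.048 F479
M5
G0 X14.587 Y178.948
M3 S488
G01 X25.197 Y178.948 F2038
G01 X25.197 Y91.319 F2038
G01 X14.587 Y91.319 F2038
G01 X14.587 Y178.948 F2038
M5
G0 X38.550 Y182.203
M3 S488
G01 X80.422 Y103.417 F2038
M5
G0 X0.000 Y0.000

1 u = 1 mm; y_m = 196.092 − y.

[1] `<polygon>` regular polygon, #ff00ff→score S488 F2038: (37.039,167.653) → (71.465,158.647) → (62.459,124.221) → (28.033,133.227) → (37.039,167.653) (closed)

[2] `<path>` cubic bezier, #ff8800→cut S868 F479: (115.581,131.311) → (114.485,125.766) → (118.359,131.883) → (124.921,144.415) → (131.888,158.117) → (136.979,167.743) → (137.913,168.048)

[3] `<polygon>` rectangle, #ff00ff→score S488 F2038: (14.587,178.948) → (25.197,178.948) → (25.197,91.319) → (14.587,91.319) → (14.587,178.948) (closed)

[4] `<path>` line segment, #ff00ff→score S488 F2038: (38.550,182.203) → (80.422,103.417)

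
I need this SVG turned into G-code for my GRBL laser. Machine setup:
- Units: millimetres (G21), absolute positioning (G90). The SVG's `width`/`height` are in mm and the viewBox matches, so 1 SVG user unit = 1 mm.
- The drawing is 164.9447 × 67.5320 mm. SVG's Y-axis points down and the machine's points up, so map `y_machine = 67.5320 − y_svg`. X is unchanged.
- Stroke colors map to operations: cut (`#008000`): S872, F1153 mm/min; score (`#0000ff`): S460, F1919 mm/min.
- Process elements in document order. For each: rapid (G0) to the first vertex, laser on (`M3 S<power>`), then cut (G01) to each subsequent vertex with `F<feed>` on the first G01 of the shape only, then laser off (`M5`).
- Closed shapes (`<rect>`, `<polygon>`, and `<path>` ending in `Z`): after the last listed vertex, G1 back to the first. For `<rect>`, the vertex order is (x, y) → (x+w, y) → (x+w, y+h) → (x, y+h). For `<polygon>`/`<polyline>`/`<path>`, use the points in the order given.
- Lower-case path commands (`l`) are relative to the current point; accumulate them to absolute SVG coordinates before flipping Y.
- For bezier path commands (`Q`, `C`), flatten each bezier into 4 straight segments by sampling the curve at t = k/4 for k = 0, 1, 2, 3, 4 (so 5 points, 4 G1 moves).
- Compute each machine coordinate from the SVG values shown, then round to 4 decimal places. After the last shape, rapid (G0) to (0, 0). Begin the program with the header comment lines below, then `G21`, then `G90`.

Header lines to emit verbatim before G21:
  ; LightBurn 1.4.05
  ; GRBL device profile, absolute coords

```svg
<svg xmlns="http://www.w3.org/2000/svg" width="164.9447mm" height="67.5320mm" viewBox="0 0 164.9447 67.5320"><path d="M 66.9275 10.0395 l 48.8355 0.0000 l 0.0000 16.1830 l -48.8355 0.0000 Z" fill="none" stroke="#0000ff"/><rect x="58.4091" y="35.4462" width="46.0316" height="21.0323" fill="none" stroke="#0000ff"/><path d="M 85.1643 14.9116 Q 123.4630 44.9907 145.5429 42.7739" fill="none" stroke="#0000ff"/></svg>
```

1 u = 1 mm; y_m = 67.5320 − y.

[1] `<path>` rectangle, #0000ff→score S460 F1919: (66.9275,57.4925) → (115.7630,57.4925) → (115.7630,41.3095) → (66.9275,41.3095) → (66.9275,57.4925) (closed)

[2] `<rect>` rectangle, #0000ff→score S460 F1919: (58.4091,32.0858) → (104.4407,32.0858) → (104.4407,11.0535) → (58.4091,11.0535) → (58.4091,32.0858) (closed)

[3] `<path>` quadratic bezier, #0000ff→score S460 F1919: (85.1643,52.6204) → (103.3000,39.5993) → (119.4083,30.6153) → (133.4893,25.6682) → (145.5429,24.7581)

; LightBurn 1.4.05
; GRBL device profile, absolute coords
G21
G90
G0 X66.9275 Y57.4925
M3 S460
G01 X115.7630 Y57.4925 F1919
G01 X115.7630 Y41.3095
G01 X66.9275 Y41.3095
G01 X66.9275 Y57.4925
M5
G0 X58.4091 Y32.0858
M3 S460
G01 X104.4407 Y32.0858 F1919
G01 X104.4407 Y11.0535
G01 X58.4091 Y11.0535
G01 X58.4091 Y32.0858
M5
G0 X85.1643 Y52.6204
M3 S460
G01 X103.3000 Y39.5993 F1919
G01 X119.4083 Y30.6153
G01 X133.4893 Y25.6682
G01 X145.5429 Y24.7581
M5
G0 X0.0000 Y0.0000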